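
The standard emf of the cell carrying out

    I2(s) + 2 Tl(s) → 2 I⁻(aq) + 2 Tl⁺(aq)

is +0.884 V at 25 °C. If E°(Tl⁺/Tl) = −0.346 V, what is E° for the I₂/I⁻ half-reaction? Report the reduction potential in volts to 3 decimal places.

+0.538 V

In the reaction as written the I₂/I⁻ couple is reduced (cathode) and Tl⁺/Tl is oxidized (anode), so E°cell = E°(I₂/I⁻) − E°(Tl⁺/Tl).
E°(I₂/I⁻) = E°cell + E°(anode) = +0.884 + (−0.346) = +0.538 V.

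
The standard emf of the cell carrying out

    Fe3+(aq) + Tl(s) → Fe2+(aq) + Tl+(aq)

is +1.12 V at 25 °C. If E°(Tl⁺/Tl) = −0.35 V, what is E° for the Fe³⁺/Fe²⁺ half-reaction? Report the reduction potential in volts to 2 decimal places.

In the reaction as written the Fe³⁺/Fe²⁺ couple is reduced (cathode) and Tl⁺/Tl is oxidized (anode), so E°cell = E°(Fe³⁺/Fe²⁺) − E°(Tl⁺/Tl).
E°(Fe³⁺/Fe²⁺) = E°cell + E°(anode) = +1.12 + (−0.35) = +0.77 V.

+0.77 V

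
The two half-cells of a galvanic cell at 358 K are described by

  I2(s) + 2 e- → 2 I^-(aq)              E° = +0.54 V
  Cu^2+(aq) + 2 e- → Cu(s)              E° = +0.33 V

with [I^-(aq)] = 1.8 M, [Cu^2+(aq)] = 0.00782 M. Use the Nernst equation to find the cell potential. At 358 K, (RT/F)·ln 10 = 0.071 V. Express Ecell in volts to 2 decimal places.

The I₂/I⁻ couple has the more positive E°, so it is the cathode; Cu²⁺/Cu is the anode.
The standard potential is +0.54 − (+0.33) = +0.21 V and the balanced reaction transfers n = 2 electrons.
The balanced reaction is I2(s) + Cu(s) → 2 I^-(aq) + Cu^2+(aq), so Q = [I^-(aq)]^2·[Cu^2+(aq)] = 0.0253 and log Q = −1.596.
By the Nernst equation, E = +0.21 − (0.071/2)·(−1.596) = +0.27 V.

+0.27 V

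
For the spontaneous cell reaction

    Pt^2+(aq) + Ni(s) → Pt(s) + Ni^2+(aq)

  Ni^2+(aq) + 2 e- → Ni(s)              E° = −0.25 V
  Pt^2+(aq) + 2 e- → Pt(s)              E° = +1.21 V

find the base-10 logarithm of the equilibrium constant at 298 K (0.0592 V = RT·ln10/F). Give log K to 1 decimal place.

log K = 49.3

The Pt²⁺/Pt couple is reduced (cathode); E°cell = +1.21 − (−0.25) = +1.46 V with n = 2.
At equilibrium E = 0, so log K = nE°cell / 0.0592 = (2)(+1.46) / 0.0592 = 49.3.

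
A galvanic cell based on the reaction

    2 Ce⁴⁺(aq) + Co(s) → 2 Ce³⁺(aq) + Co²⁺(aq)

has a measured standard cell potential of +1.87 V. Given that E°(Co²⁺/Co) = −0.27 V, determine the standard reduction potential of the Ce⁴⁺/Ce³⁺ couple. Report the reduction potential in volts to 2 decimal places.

In the reaction as written the Ce⁴⁺/Ce³⁺ couple is reduced (cathode) and Co²⁺/Co is oxidized (anode), so E°cell = E°(Ce⁴⁺/Ce³⁺) − E°(Co²⁺/Co).
E°(Ce⁴⁺/Ce³⁺) = E°cell + E°(anode) = +1.87 + (−0.27) = +1.60 V.

+1.60 V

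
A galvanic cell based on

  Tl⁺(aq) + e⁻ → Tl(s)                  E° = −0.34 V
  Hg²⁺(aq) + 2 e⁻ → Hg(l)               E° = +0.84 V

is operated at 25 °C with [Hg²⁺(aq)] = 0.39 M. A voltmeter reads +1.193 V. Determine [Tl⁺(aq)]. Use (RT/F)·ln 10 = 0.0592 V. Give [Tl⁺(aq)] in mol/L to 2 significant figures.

Hg²⁺/Hg is the cathode (higher E°); E°cell = +0.84 − (−0.34) = +1.18 V with n = 2.
From the Nernst equation, log Q = n(E° − E)/0.0592 = 2·(+1.18 − (+1.193))/0.0592 = −0.439.
Balancing electrons gives Hg²⁺(aq) + 2 Tl(s) → Hg(l) + 2 Tl⁺(aq); thus Q = [Tl⁺(aq)]^2 / [Hg²⁺(aq)].
Isolating [Tl⁺(aq)] in Q = 10^{−0.439} yields log [Tl⁺(aq)] = −0.424, i.e. 0.38 M.

0.38 M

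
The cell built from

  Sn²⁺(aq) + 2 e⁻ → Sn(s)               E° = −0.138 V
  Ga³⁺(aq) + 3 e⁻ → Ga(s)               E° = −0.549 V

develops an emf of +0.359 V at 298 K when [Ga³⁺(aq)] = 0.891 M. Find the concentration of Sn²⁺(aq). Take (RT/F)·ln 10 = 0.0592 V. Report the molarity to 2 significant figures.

0.016 M

With Sn²⁺/Sn at the cathode and Ga³⁺/Ga at the anode, E°cell = −0.138 − (−0.549) = +0.411 V (n = 6).
From the Nernst equation, log Q = n(E° − E)/0.0592 = 6·(+0.411 − (+0.359))/0.0592 = 5.270.
Balancing electrons gives 3 Sn²⁺(aq) + 2 Ga(s) → 3 Sn(s) + 2 Ga³⁺(aq); thus Q = [Ga³⁺(aq)]^2 / [Sn²⁺(aq)]^3.
Solving for the unknown gives log [Sn²⁺(aq)] = −1.790, so [Sn²⁺(aq)] ≈ 0.016 M.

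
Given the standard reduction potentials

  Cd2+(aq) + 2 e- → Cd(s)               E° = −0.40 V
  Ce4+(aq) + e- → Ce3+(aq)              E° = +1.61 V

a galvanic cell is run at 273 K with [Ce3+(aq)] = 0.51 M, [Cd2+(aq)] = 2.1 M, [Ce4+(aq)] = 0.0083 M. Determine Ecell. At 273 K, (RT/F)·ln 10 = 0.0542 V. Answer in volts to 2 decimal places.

Since E°(Ce⁴⁺/Ce³⁺) > E°(Cd²⁺/Cd), Ce⁴⁺/Ce³⁺ serves as the cathode.
The standard potential is +1.61 − (−0.40) = +2.01 V and the balanced reaction transfers n = 2 electrons.
The balanced reaction is 2 Ce4+(aq) + Cd(s) → 2 Ce3+(aq) + Cd2+(aq), so Q = ([Ce3+(aq)]^2·[Cd2+(aq)]) / [Ce4+(aq)]^2 = 7.93×10^3 and log Q = 3.899.
Applying E = E° − (RT ln10/nF)·log Q gives +2.01 − (0.0542/2)(3.899) = +1.90 V.

+1.90 V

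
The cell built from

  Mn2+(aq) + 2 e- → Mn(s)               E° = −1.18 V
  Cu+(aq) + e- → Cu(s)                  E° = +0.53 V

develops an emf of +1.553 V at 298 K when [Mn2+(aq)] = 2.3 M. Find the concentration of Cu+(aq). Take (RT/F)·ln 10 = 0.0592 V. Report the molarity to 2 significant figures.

Cu⁺/Cu is the cathode (higher E°); E°cell = +0.53 − (−1.18) = +1.71 V with n = 2.
From the Nernst equation, log Q = n(E° − E)/0.0592 = 2·(+1.71 − (+1.553))/0.0592 = 5.304.
Balancing electrons gives 2 Cu+(aq) + Mn(s) → 2 Cu(s) + Mn2+(aq); thus Q = [Mn2+(aq)] / [Cu+(aq)]^2.
Substituting the known concentrations and solving, log [Cu+(aq)] = −2.471 and [Cu+(aq)] = 0.0034 M.

0.0034 M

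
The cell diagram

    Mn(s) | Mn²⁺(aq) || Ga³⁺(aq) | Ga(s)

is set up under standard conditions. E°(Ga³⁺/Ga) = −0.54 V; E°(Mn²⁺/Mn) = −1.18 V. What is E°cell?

+0.64 V

By convention the left-hand electrode in cell notation is the anode (oxidation) and the right-hand electrode is the cathode (reduction).
E°cell = E°(right) − E°(left) = −0.54 − (−1.18) = +0.64 V.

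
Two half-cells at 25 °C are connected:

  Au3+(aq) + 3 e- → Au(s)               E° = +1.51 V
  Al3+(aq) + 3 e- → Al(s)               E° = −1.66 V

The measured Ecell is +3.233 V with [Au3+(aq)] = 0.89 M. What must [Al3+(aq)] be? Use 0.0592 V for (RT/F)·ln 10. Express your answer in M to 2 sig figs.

Au³⁺/Au is the cathode (higher E°); E°cell = +1.51 − (−1.66) = +3.17 V with n = 3.
Rearranging E = E° − (0.0592/n)·log Q gives log Q = 3(+3.17 − (+3.233))/0.0592 = −3.193.
Balancing electrons gives Au3+(aq) + Al(s) → Au(s) + Al3+(aq); thus Q = [Al3+(aq)] / [Au3+(aq)].
Solving for the unknown gives log [Al3+(aq)] = −3.244, so [Al3+(aq)] ≈ 0.00057 M.

0.00057 M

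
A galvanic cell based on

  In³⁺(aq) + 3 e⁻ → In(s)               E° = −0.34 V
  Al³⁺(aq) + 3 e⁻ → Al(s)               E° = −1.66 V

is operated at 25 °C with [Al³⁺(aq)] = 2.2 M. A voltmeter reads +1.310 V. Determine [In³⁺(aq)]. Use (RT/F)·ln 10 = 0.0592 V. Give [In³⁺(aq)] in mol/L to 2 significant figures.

In³⁺/In is the cathode (higher E°); E°cell = −0.34 − (−1.66) = +1.32 V with n = 3.
From the Nernst equation, log Q = n(E° − E)/0.0592 = 3·(+1.32 − (+1.310))/0.0592 = 0.507.
Balancing electrons gives In³⁺(aq) + Al(s) → In(s) + Al³⁺(aq); thus Q = [Al³⁺(aq)] / [In³⁺(aq)].
Isolating [In³⁺(aq)] in Q = 10^{0.507} yields log [In³⁺(aq)] = −0.165, i.e. 0.68 M.

0.68 M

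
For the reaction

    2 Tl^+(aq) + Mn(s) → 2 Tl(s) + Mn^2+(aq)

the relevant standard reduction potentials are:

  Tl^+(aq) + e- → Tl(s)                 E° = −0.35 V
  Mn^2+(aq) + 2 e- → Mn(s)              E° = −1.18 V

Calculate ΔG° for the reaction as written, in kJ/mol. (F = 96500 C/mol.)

In the reaction as written Tl^+(aq) is reduced, so the Tl⁺/Tl couple is the cathode and Mn²⁺/Mn is the anode.
E°cell = −0.35 − (−1.18) = +0.83 V; balancing electrons gives n = 2.
ΔG° = −nFE°cell = −(2)(96500)(+0.83) J/mol = −160 kJ/mol.

−160 kJ/mol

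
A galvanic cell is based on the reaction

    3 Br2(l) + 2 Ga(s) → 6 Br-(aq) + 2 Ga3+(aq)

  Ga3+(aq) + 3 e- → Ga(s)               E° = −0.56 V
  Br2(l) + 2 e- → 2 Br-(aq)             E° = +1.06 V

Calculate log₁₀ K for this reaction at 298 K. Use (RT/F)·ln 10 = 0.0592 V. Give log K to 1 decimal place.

The Br₂/Br⁻ couple is reduced (cathode); E°cell = +1.06 − (−0.56) = +1.62 V with n = 6.
At equilibrium E = 0, so log K = nE°cell / 0.0592 = (6)(+1.62) / 0.0592 = 164.2.

log K = 164.2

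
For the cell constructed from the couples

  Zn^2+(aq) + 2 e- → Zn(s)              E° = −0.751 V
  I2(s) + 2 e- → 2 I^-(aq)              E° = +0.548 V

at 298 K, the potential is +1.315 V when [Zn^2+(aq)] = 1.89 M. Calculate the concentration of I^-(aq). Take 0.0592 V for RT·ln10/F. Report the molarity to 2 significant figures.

I₂/I⁻ is the cathode (higher E°); E°cell = +0.548 − (−0.751) = +1.299 V with n = 2.
Rearranging E = E° − (0.0592/n)·log Q gives log Q = 2(+1.299 − (+1.315))/0.0592 = −0.541.
For I2(s) + Zn(s) → 2 I^-(aq) + Zn^2+(aq), the reaction quotient is Q = [I^-(aq)]^2·[Zn^2+(aq)].
Solving for the unknown gives log [I^-(aq)] = −0.409, so [I^-(aq)] ≈ 0.39 M.

0.39 M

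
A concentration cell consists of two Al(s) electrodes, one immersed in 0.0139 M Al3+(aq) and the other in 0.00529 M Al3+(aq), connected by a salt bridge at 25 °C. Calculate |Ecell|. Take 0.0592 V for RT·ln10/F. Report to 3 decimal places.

For a concentration cell E°cell = 0, since both electrodes use the same couple.
The compartment with the higher Al3+(aq) concentration (0.0139 M) acts as the cathode; ions are reduced there and produced at the dilute (0.00529 M) anode.
With n = 3, Ecell = −(0.0592/3)·log([dilute]/[conc]) = −(0.0592/3)·log(0.00529/0.0139) = +0.008 V.

0.008 V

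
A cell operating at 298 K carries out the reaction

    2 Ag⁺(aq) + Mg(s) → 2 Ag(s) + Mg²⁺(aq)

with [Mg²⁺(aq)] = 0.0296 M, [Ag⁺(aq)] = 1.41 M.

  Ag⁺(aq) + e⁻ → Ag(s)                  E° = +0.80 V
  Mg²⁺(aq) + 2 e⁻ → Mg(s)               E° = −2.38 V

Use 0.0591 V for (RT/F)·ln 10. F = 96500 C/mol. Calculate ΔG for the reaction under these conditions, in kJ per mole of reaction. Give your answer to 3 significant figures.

−624 kJ/mol

The standard cell potential is +0.80 − (−2.38) = +3.18 V, with n = 2 electrons in the balanced equation.
The reaction quotient is [Mg²⁺(aq)] / [Ag⁺(aq)]^2 = 0.0149; by Nernst, E = +3.18 − (0.0591/2)(−1.827) = +3.2340 V.
Then ΔG = −nFE = −2 × 96500 × +3.2340 J/mol = −624 kJ/mol.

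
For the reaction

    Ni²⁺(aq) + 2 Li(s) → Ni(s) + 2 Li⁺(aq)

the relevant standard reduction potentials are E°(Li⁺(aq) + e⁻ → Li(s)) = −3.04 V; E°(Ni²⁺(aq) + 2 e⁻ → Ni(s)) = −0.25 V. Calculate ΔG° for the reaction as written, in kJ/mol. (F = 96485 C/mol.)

In the reaction as written Ni²⁺(aq) is reduced, so the Ni²⁺/Ni couple is the cathode and Li⁺/Li is the anode.
E°cell = −0.25 − (−3.04) = +2.79 V; balancing electrons gives n = 2.
ΔG° = −nFE°cell = −(2)(96485)(+2.79) J/mol = −538 kJ/mol.

−538 kJ/mol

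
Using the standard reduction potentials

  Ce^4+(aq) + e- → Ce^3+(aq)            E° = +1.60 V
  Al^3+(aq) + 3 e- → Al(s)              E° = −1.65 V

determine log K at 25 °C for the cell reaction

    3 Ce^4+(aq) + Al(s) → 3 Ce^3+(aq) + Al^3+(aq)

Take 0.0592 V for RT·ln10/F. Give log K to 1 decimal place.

log K = 164.7

The Ce⁴⁺/Ce³⁺ couple is reduced (cathode); E°cell = +1.60 − (−1.65) = +3.25 V with n = 3.
At equilibrium E = 0, so log K = nE°cell / 0.0592 = (3)(+3.25) / 0.0592 = 164.7.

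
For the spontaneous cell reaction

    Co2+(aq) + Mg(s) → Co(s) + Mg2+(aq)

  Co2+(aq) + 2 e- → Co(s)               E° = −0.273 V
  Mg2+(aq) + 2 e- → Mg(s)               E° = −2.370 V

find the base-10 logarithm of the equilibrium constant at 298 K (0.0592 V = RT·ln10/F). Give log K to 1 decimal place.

log K = 70.8

The Co²⁺/Co couple is reduced (cathode); E°cell = −0.273 − (−2.370) = +2.097 V with n = 2.
At equilibrium E = 0, so log K = nE°cell / 0.0592 = (2)(+2.097) / 0.0592 = 70.8.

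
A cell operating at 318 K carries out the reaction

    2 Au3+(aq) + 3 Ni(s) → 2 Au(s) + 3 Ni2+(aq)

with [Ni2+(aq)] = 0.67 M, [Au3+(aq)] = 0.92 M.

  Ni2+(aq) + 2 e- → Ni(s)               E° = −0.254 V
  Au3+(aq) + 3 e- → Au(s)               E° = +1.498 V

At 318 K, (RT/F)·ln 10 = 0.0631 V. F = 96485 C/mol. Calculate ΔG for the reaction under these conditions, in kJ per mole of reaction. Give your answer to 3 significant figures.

−1020 kJ/mol

With Au³⁺/Au reduced at the cathode, E°cell = +1.498 − (−0.254) = +1.752 V and n = 6.
Q = [Ni2+(aq)]^3 / [Au3+(aq)]^2 = 0.355, so log Q = −0.449 and E = +1.752 − (0.0631/6)(−0.449) = +1.7567 V.
ΔG = −nFE = −(6)(96485)(+1.7567) J/mol = −1020 kJ/mol.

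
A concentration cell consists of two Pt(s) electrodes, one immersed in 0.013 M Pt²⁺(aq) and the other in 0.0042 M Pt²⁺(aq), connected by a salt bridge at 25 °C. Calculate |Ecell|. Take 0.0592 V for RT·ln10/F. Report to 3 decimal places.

For a concentration cell E°cell = 0, since both electrodes use the same couple.
The compartment with the higher Pt²⁺(aq) concentration (0.013 M) acts as the cathode; ions are reduced there and produced at the dilute (0.0042 M) anode.
With n = 2, Ecell = −(0.0592/2)·log([dilute]/[conc]) = −(0.0592/2)·log(0.0042/0.013) = +0.015 V.

0.015 V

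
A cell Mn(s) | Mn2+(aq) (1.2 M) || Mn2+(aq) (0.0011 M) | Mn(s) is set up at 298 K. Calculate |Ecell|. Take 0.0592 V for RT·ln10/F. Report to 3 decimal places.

For a concentration cell E°cell = 0, since both electrodes use the same couple.
The compartment with the higher Mn2+(aq) concentration (1.2 M) acts as the cathode; ions are reduced there and produced at the dilute (0.0011 M) anode.
With n = 2, Ecell = −(0.0592/2)·log([dilute]/[conc]) = −(0.0592/2)·log(0.0011/1.2) = +0.090 V.

0.090 V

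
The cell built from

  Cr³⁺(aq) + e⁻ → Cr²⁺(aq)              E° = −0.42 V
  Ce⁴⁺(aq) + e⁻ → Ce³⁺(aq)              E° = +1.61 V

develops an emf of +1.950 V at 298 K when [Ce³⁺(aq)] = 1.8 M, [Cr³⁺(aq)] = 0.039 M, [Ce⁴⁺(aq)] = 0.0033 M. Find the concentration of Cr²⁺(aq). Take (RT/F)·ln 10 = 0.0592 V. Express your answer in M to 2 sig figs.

0.95 M

With Ce⁴⁺/Ce³⁺ at the cathode and Cr³⁺/Cr²⁺ at the anode, E°cell = +1.61 − (−0.42) = +2.03 V (n = 1).
Since E = E° − (0.0592/n)·log Q, log Q = n(E° − E)/0.0592 = 1.351.
The balanced reaction is Ce⁴⁺(aq) + Cr²⁺(aq) → Ce³⁺(aq) + Cr³⁺(aq), so Q = ([Ce³⁺(aq)]·[Cr³⁺(aq)]) / ([Ce⁴⁺(aq)]·[Cr²⁺(aq)]).
Solving for the unknown gives log [Cr²⁺(aq)] = −0.023, so [Cr²⁺(aq)] ≈ 0.95 M.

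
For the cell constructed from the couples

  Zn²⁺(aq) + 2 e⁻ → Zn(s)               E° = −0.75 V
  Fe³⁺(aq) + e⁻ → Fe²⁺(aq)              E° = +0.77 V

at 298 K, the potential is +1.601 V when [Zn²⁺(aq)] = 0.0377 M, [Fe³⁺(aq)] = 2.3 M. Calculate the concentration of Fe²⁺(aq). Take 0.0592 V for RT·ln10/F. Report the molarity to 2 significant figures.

0.51 M

Fe³⁺/Fe²⁺ is the cathode (higher E°); E°cell = +0.77 − (−0.75) = +1.52 V with n = 2.
Since E = E° − (0.0592/n)·log Q, log Q = n(E° − E)/0.0592 = −2.736.
Balancing electrons gives 2 Fe³⁺(aq) + Zn(s) → 2 Fe²⁺(aq) + Zn²⁺(aq); thus Q = ([Fe²⁺(aq)]^2·[Zn²⁺(aq)]) / [Fe³⁺(aq)]^2.
Substituting the known concentrations and solving, log [Fe²⁺(aq)] = −0.294 and [Fe²⁺(aq)] = 0.51 M.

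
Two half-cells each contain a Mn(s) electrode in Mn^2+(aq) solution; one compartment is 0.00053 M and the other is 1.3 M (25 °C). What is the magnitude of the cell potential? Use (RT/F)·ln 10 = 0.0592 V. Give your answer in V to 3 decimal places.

0.100 V

For a concentration cell E°cell = 0, since both electrodes use the same couple.
The compartment with the higher Mn^2+(aq) concentration (1.3 M) acts as the cathode; ions are reduced there and produced at the dilute (0.00053 M) anode.
With n = 2, Ecell = −(0.0592/2)·log([dilute]/[conc]) = −(0.0592/2)·log(0.00053/1.3) = +0.100 V.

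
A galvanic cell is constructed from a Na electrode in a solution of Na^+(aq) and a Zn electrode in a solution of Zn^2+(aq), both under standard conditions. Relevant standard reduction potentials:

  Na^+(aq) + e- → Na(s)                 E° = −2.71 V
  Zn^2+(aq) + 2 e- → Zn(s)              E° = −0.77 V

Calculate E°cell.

+1.94 V

The Zn²⁺/Zn couple has the higher E°, so Zn ion is reduced (cathode) and Na is oxidized (anode).
E°cell = E°(cathode) − E°(anode) = −0.77 − (−2.71) = +1.94 V.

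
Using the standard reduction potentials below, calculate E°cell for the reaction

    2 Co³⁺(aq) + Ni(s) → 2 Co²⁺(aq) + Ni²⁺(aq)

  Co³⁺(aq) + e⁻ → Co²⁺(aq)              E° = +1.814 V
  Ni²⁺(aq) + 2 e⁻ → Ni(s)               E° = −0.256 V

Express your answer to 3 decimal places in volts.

In the reaction as written, Co³⁺(aq) is reduced (cathode) and Ni²⁺(aq) is produced by oxidation at the anode.
E°cell = E°(cathode) − E°(anode) = +1.814 − (−0.256) = +2.070 V.

+2.070 V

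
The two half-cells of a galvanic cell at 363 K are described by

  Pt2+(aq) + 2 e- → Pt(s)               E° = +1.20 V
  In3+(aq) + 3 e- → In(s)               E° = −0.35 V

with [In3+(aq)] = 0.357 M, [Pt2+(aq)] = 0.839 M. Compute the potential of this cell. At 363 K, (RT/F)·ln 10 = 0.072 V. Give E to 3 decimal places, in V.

+1.558 V

The Pt²⁺/Pt couple has the more positive E°, so it is the cathode; In³⁺/In is the anode.
E°cell = +1.20 − (−0.35) = +1.55 V, with n = 6 electrons transferred.
The balanced reaction is 3 Pt2+(aq) + 2 In(s) → 3 Pt(s) + 2 In3+(aq), so Q = [In3+(aq)]^2 / [Pt2+(aq)]^3 = 0.216 and log Q = −0.666.
Applying E = E° − (RT ln10/nF)·log Q gives +1.55 − (0.072/6)(−0.666) = +1.558 V.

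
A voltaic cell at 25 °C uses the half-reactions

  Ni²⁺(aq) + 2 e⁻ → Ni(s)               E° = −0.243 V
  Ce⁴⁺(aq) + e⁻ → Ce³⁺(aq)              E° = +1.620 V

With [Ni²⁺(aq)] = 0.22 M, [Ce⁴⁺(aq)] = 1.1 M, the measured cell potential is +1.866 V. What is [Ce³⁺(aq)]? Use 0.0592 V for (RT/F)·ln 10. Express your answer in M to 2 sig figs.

Ce⁴⁺/Ce³⁺ is the cathode (higher E°); E°cell = +1.620 − (−0.243) = +1.863 V with n = 2.
From the Nernst equation, log Q = n(E° − E)/0.0592 = 2·(+1.863 − (+1.866))/0.0592 = −0.101.
For 2 Ce⁴⁺(aq) + Ni(s) → 2 Ce³⁺(aq) + Ni²⁺(aq), the reaction quotient is Q = ([Ce³⁺(aq)]^2·[Ni²⁺(aq)]) / [Ce⁴⁺(aq)]^2.
Isolating [Ce³⁺(aq)] in Q = 10^{−0.101} yields log [Ce³⁺(aq)] = 0.320, i.e. 2.1 M.

2.1 M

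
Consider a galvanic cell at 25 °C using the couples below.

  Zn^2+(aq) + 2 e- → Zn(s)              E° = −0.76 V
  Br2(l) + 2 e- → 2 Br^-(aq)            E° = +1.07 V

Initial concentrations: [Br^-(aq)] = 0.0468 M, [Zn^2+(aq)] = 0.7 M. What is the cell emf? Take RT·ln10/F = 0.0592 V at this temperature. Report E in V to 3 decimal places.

+1.913 V

The Br₂/Br⁻ couple has the more positive E°, so it is the cathode; Zn²⁺/Zn is the anode.
The standard potential is +1.07 − (−0.76) = +1.83 V and the balanced reaction transfers n = 2 electrons.
For the overall reaction Br2(l) + Zn(s) → 2 Br^-(aq) + Zn^2+(aq), Q = [Br^-(aq)]^2·[Zn^2+(aq)] = 0.00153, giving log Q = −2.814.
Applying E = E° − (RT ln10/nF)·log Q gives +1.83 − (0.0592/2)(−2.814) = +1.913 V.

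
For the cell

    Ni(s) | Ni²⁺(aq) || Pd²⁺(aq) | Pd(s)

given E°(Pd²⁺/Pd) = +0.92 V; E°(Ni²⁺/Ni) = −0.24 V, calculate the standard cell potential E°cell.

+1.16 V

By convention the left-hand electrode in cell notation is the anode (oxidation) and the right-hand electrode is the cathode (reduction).
E°cell = E°(right) − E°(left) = +0.92 − (−0.24) = +1.16 V.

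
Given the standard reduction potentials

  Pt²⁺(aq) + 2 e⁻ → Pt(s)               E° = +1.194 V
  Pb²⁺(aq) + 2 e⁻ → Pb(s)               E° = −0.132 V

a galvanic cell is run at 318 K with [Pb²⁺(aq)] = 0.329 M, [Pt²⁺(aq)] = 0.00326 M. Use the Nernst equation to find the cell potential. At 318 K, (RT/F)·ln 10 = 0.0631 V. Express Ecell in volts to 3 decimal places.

+1.263 V

The Pt²⁺/Pt couple has the more positive E°, so it is the cathode; Pb²⁺/Pb is the anode.
E°cell = E°cat − E°an = +1.194 − (−0.132) = +1.326 V; n = 2.
The balanced reaction is Pt²⁺(aq) + Pb(s) → Pt(s) + Pb²⁺(aq), so Q = [Pb²⁺(aq)] / [Pt²⁺(aq)] = 101 and log Q = 2.004.
Applying E = E° − (RT ln10/nF)·log Q gives +1.326 − (0.0631/2)(2.004) = +1.263 V.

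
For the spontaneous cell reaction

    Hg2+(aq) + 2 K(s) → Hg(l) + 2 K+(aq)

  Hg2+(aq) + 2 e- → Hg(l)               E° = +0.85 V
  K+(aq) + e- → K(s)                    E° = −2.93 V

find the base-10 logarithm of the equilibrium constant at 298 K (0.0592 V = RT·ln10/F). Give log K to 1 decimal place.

The Hg²⁺/Hg couple is reduced (cathode); E°cell = +0.85 − (−2.93) = +3.78 V with n = 2.
At equilibrium E = 0, so log K = nE°cell / 0.0592 = (2)(+3.78) / 0.0592 = 127.7.

log K = 127.7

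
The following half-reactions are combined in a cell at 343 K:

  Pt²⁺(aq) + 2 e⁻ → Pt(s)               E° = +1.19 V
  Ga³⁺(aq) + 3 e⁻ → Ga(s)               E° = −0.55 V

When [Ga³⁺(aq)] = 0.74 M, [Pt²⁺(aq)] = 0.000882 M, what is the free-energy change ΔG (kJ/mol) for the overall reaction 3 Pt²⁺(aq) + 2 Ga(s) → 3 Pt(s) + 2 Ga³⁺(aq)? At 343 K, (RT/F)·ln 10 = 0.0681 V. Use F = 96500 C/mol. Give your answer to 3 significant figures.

−949 kJ/mol

The standard cell potential is +1.19 − (−0.55) = +1.74 V, with n = 6 electrons in the balanced equation.
The reaction quotient is [Ga³⁺(aq)]^2 / [Pt²⁺(aq)]^3 = 7.98×10^8; by Nernst, E = +1.74 − (0.0681/6)(8.902) = +1.6390 V.
ΔG = −nFE = −(6)(96500)(+1.6390) J/mol = −949 kJ/mol.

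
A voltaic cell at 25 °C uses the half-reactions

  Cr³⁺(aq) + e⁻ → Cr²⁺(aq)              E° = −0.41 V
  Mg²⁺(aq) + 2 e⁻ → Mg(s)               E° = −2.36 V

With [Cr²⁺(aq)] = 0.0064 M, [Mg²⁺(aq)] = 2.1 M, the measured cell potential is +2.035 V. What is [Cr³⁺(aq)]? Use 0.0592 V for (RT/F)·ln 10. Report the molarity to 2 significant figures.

0.25 M

The Cr³⁺/Cr²⁺ couple has the larger reduction potential, so it is the cathode: E°cell = −0.41 − (−2.36) = +1.95 V and n = 2.
From the Nernst equation, log Q = n(E° − E)/0.0592 = 2·(+1.95 − (+2.035))/0.0592 = −2.872.
For 2 Cr³⁺(aq) + Mg(s) → 2 Cr²⁺(aq) + Mg²⁺(aq), the reaction quotient is Q = ([Cr²⁺(aq)]^2·[Mg²⁺(aq)]) / [Cr³⁺(aq)]^2.
Isolating [Cr³⁺(aq)] in Q = 10^{−2.872} yields log [Cr³⁺(aq)] = −0.597, i.e. 0.25 M.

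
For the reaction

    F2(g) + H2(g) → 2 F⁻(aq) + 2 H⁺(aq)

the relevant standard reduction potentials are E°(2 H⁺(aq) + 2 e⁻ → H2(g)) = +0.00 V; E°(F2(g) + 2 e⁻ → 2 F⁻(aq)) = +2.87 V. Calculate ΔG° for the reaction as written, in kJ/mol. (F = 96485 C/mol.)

−554 kJ/mol

In the reaction as written F2(g) is reduced, so the F₂/F⁻ couple is the cathode and 2H⁺/H₂ is the anode.
E°cell = +2.87 − (+0.00) = +2.87 V; balancing electrons gives n = 2.
ΔG° = −nFE°cell = −(2)(96485)(+2.87) J/mol = −554 kJ/mol.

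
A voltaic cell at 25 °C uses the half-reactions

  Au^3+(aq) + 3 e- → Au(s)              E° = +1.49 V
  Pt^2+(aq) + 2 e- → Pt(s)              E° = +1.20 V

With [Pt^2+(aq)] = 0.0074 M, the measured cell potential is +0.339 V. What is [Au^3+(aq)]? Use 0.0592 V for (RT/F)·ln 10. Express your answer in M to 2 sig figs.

The Au³⁺/Au couple has the larger reduction potential, so it is the cathode: E°cell = +1.49 − (+1.20) = +0.29 V and n = 6.
Rearranging E = E° − (0.0592/n)·log Q gives log Q = 6(+0.29 − (+0.339))/0.0592 = −4.966.
For 2 Au^3+(aq) + 3 Pt(s) → 2 Au(s) + 3 Pt^2+(aq), the reaction quotient is Q = [Pt^2+(aq)]^3 / [Au^3+(aq)]^2.
Solving for the unknown gives log [Au^3+(aq)] = −0.713, so [Au^3+(aq)] ≈ 0.19 M.

0.19 M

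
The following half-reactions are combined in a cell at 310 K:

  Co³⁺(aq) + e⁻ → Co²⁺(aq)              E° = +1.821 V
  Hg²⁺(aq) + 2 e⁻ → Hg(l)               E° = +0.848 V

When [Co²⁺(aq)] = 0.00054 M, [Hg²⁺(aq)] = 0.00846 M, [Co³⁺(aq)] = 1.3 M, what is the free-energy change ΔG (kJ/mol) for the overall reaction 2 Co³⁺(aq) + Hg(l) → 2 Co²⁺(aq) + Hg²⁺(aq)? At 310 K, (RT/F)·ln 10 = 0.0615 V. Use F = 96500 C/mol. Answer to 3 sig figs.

E°cell = +1.821 − (+0.848) = +0.973 V; the balanced reaction transfers n = 2 electrons.
Q = ([Co²⁺(aq)]^2·[Hg²⁺(aq)]) / [Co³⁺(aq)]^2 = 1.46×10^−9, so log Q = −8.836 and E = +0.973 − (0.0615/2)(−8.836) = +1.2447 V.
Finally ΔG = −nFE = −(2)(96500 C/mol)(+1.2447 V) = −240 kJ/mol.

−240 kJ/mol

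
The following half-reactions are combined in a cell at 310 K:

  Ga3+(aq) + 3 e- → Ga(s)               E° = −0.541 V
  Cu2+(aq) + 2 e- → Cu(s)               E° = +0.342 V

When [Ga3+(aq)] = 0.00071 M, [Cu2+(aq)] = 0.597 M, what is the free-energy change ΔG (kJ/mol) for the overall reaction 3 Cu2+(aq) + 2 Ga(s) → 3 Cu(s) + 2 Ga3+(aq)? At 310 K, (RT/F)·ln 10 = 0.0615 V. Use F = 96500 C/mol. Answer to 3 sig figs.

−545 kJ/mol

With Cu²⁺/Cu reduced at the cathode, E°cell = +0.342 − (−0.541) = +0.883 V and n = 6.
Here Q = [Ga3+(aq)]^2 / [Cu2+(aq)]^3 = 2.37×10^−6 (log Q = −5.625), giving E = +0.883 − (0.0615/6)·(−5.625) = +0.9407 V.
Finally ΔG = −nFE = −(6)(96500 C/mol)(+0.9407 V) = −545 kJ/mol.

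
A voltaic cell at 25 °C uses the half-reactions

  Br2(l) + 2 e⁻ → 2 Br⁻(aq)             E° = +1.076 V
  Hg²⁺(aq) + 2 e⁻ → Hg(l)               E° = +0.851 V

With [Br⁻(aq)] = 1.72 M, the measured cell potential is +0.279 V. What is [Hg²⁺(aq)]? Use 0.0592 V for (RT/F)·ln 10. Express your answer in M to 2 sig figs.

Br₂/Br⁻ is the cathode (higher E°); E°cell = +1.076 − (+0.851) = +0.225 V with n = 2.
Rearranging E = E° − (0.0592/n)·log Q gives log Q = 2(+0.225 − (+0.279))/0.0592 = −1.824.
The balanced reaction is Br2(l) + Hg(l) → 2 Br⁻(aq) + Hg²⁺(aq), so Q = [Br⁻(aq)]^2·[Hg²⁺(aq)].
Substituting the known concentrations and solving, log [Hg²⁺(aq)] = −2.295 and [Hg²⁺(aq)] = 0.0051 M.

0.0051 M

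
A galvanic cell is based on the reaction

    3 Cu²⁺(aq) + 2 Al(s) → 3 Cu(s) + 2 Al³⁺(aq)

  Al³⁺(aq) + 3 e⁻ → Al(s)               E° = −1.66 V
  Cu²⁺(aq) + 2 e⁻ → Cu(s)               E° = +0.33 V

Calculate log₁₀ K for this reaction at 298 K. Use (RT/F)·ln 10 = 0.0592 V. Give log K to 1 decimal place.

The Cu²⁺/Cu couple is reduced (cathode); E°cell = +0.33 − (−1.66) = +1.99 V with n = 6.
At equilibrium E = 0, so log K = nE°cell / 0.0592 = (6)(+1.99) / 0.0592 = 201.7.

log K = 201.7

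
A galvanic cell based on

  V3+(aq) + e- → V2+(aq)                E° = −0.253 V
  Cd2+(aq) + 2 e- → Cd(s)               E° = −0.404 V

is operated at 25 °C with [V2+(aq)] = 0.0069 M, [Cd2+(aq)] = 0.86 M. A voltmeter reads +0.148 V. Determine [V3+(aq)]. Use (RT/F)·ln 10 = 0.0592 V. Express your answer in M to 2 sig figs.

0.0057 M

V³⁺/V²⁺ is the cathode (higher E°); E°cell = −0.253 − (−0.404) = +0.151 V with n = 2.
From the Nernst equation, log Q = n(E° − E)/0.0592 = 2·(+0.151 − (+0.148))/0.0592 = 0.101.
For 2 V3+(aq) + Cd(s) → 2 V2+(aq) + Cd2+(aq), the reaction quotient is Q = ([V2+(aq)]^2·[Cd2+(aq)]) / [V3+(aq)]^2.
Isolating [V3+(aq)] in Q = 10^{0.101} yields log [V3+(aq)] = −2.244, i.e. 0.0057 M.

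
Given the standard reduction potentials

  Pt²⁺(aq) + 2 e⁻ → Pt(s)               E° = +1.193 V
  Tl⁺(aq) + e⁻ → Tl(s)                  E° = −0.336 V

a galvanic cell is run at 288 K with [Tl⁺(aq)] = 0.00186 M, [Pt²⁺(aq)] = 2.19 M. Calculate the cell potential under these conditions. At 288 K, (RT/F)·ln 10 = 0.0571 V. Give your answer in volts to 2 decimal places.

The Pt²⁺/Pt couple has the more positive E°, so it is the cathode; Tl⁺/Tl is the anode.
E°cell = +1.193 − (−0.336) = +1.529 V, with n = 2 electrons transferred.
Balancing gives Pt²⁺(aq) + 2 Tl(s) → Pt(s) + 2 Tl⁺(aq); hence Q = [Tl⁺(aq)]^2 / [Pt²⁺(aq)] = 1.58×10^−6 (log Q = −5.801).
By the Nernst equation, E = +1.529 − (0.0571/2)·(−5.801) = +1.69 V.

+1.69 V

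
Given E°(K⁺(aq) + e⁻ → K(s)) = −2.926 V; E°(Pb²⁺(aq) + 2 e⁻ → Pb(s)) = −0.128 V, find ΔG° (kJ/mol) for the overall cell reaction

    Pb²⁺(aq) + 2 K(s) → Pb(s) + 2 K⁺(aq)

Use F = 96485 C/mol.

In the reaction as written Pb²⁺(aq) is reduced, so the Pb²⁺/Pb couple is the cathode and K⁺/K is the anode.
E°cell = −0.128 − (−2.926) = +2.798 V; balancing electrons gives n = 2.
ΔG° = −nFE°cell = −(2)(96485)(+2.798) J/mol = −540 kJ/mol.

−540 kJ/mol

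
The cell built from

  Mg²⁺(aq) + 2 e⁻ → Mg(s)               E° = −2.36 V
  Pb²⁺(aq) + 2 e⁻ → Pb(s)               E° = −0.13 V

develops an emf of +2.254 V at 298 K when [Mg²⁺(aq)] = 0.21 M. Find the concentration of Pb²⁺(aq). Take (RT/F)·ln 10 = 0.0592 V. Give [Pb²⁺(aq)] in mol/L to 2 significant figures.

With Pb²⁺/Pb at the cathode and Mg²⁺/Mg at the anode, E°cell = −0.13 − (−2.36) = +2.23 V (n = 2).
From the Nernst equation, log Q = n(E° − E)/0.0592 = 2·(+2.23 − (+2.254))/0.0592 = −0.811.
Balancing electrons gives Pb²⁺(aq) + Mg(s) → Pb(s) + Mg²⁺(aq); thus Q = [Mg²⁺(aq)] / [Pb²⁺(aq)].
Isolating [Pb²⁺(aq)] in Q = 10^{−0.811} yields log [Pb²⁺(aq)] = 0.133, i.e. 1.4 M.

1.4 M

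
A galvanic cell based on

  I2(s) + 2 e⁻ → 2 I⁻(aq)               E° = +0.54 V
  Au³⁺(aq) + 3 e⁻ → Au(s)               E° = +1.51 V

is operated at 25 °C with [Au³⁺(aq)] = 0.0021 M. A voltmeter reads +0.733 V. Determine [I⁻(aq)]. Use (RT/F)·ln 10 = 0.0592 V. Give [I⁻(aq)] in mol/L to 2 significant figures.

Au³⁺/Au is the cathode (higher E°); E°cell = +1.51 − (+0.54) = +0.97 V with n = 6.
Since E = E° − (0.0592/n)·log Q, log Q = n(E° − E)/0.0592 = 24.020.
Balancing electrons gives 2 Au³⁺(aq) + 6 I⁻(aq) → 2 Au(s) + 3 I2(s); thus Q = 1 / ([Au³⁺(aq)]^2·[I⁻(aq)]^6).
Substituting the known concentrations and solving, log [I⁻(aq)] = −3.111 and [I⁻(aq)] = 0.00077 M.

0.00077 M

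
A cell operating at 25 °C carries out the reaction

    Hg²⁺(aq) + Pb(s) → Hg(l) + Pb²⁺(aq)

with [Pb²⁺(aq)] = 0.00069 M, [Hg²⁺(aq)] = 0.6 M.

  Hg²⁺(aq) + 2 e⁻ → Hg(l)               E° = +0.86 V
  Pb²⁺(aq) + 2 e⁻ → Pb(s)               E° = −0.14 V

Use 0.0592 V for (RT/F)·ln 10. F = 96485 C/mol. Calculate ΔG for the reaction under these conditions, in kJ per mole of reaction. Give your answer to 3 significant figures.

−210 kJ/mol

With Hg²⁺/Hg reduced at the cathode, E°cell = +0.86 − (−0.14) = +1.00 V and n = 2.
Here Q = [Pb²⁺(aq)] / [Hg²⁺(aq)] = 0.00115 (log Q = −2.939), giving E = +1.00 − (0.0592/2)·(−2.939) = +1.0870 V.
Then ΔG = −nFE = −2 × 96485 × +1.0870 J/mol = −210 kJ/mol.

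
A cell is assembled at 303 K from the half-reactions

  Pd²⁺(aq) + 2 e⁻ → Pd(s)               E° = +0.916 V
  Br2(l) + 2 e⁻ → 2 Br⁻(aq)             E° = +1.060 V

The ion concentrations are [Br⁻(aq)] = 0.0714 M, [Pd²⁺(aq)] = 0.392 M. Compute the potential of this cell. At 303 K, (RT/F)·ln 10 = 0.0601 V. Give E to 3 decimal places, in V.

+0.225 V

Br₂/Br⁻ is reduced (cathode, E° = +1.060 V) and Pd²⁺/Pd is oxidized (anode).
E°cell = +1.060 − (+0.916) = +0.144 V, with n = 2 electrons transferred.
For the overall reaction Br2(l) + Pd(s) → 2 Br⁻(aq) + Pd²⁺(aq), Q = [Br⁻(aq)]^2·[Pd²⁺(aq)] = 0.002, giving log Q = −2.699.
Applying E = E° − (RT ln10/nF)·log Q gives +0.144 − (0.0601/2)(−2.699) = +0.225 V.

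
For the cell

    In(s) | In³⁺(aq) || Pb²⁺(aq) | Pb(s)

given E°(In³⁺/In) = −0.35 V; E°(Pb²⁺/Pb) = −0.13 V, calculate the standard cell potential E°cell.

By convention the left-hand electrode in cell notation is the anode (oxidation) and the right-hand electrode is the cathode (reduction).
E°cell = E°(right) − E°(left) = −0.13 − (−0.35) = +0.22 V.

+0.22 V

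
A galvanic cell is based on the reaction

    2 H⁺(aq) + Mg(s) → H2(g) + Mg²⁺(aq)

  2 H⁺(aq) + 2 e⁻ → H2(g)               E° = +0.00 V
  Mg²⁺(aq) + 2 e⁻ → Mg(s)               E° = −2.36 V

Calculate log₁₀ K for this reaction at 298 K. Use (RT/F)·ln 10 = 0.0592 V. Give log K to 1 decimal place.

The 2H⁺/H₂ couple is reduced (cathode); E°cell = +0.00 − (−2.36) = +2.36 V with n = 2.
At equilibrium E = 0, so log K = nE°cell / 0.0592 = (2)(+2.36) / 0.0592 = 79.7.

log K = 79.7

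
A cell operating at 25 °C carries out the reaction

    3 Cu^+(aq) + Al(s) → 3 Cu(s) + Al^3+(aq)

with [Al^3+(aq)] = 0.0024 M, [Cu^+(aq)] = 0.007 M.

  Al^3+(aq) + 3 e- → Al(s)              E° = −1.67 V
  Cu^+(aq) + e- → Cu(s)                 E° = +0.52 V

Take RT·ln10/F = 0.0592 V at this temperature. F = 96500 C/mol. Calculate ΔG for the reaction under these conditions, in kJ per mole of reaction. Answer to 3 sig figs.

With Cu⁺/Cu reduced at the cathode, E°cell = +0.52 − (−1.67) = +2.19 V and n = 3.
The reaction quotient is [Al^3+(aq)] / [Cu^+(aq)]^3 = 7×10^3; by Nernst, E = +2.19 − (0.0592/3)(3.845) = +2.1141 V.
ΔG = −nFE = −(3)(96500)(+2.1141) J/mol = −612 kJ/mol.

−612 kJ/mol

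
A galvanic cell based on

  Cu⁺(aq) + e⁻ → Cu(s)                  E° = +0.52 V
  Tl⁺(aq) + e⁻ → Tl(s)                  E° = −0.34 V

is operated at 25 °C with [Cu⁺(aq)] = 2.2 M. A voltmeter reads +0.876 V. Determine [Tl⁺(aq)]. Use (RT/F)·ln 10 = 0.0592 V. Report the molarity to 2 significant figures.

1.2 M

The Cu⁺/Cu couple has the larger reduction potential, so it is the cathode: E°cell = +0.52 − (−0.34) = +0.86 V and n = 1.
Rearranging E = E° − (0.0592/n)·log Q gives log Q = 1(+0.86 − (+0.876))/0.0592 = −0.270.
For Cu⁺(aq) + Tl(s) → Cu(s) + Tl⁺(aq), the reaction quotient is Q = [Tl⁺(aq)] / [Cu⁺(aq)].
Solving for the unknown gives log [Tl⁺(aq)] = 0.072, so [Tl⁺(aq)] ≈ 1.2 M.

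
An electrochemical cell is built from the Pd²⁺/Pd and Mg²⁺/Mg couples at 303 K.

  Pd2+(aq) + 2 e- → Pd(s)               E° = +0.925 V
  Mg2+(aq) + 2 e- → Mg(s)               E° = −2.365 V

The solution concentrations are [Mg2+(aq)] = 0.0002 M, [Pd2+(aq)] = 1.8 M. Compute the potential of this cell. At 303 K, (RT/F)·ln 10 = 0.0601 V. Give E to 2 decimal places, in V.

+3.41 V

Pd²⁺/Pd is reduced (cathode, E° = +0.925 V) and Mg²⁺/Mg is oxidized (anode).
E°cell = E°cat − E°an = +0.925 − (−2.365) = +3.290 V; n = 2.
For the overall reaction Pd2+(aq) + Mg(s) → Pd(s) + Mg2+(aq), Q = [Mg2+(aq)] / [Pd2+(aq)] = 0.000111, giving log Q = −3.954.
Applying E = E° − (RT ln10/nF)·log Q gives +3.290 − (0.0601/2)(−3.954) = +3.41 V.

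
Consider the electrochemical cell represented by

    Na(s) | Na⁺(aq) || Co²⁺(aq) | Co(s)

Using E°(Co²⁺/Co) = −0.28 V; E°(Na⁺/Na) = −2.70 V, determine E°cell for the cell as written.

By convention the left-hand electrode in cell notation is the anode (oxidation) and the right-hand electrode is the cathode (reduction).
E°cell = E°(right) − E°(left) = −0.28 − (−2.70) = +2.42 V.

+2.42 V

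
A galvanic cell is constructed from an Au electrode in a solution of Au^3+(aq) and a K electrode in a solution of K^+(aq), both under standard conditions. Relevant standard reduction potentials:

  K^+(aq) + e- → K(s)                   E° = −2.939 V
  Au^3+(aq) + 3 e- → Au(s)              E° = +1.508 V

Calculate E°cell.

+4.447 V

Of the two couples in this cell, the one with the more positive reduction potential is reduced at the cathode: here that is Au³⁺/Au (+1.508 V); K⁺/K (−2.939 V) is the anode.
E°cell = E°(cathode) − E°(anode) = +1.508 − (−2.939) = +4.447 V.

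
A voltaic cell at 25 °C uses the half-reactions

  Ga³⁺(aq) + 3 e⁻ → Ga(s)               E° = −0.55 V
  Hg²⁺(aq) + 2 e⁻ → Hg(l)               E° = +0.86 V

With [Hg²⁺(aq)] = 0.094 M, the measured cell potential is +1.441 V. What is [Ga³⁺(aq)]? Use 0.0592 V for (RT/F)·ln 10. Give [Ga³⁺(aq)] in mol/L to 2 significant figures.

0.00077 M

Hg²⁺/Hg is the cathode (higher E°); E°cell = +0.86 − (−0.55) = +1.41 V with n = 6.
From the Nernst equation, log Q = n(E° − E)/0.0592 = 6·(+1.41 − (+1.441))/0.0592 = −3.142.
Balancing electrons gives 3 Hg²⁺(aq) + 2 Ga(s) → 3 Hg(l) + 2 Ga³⁺(aq); thus Q = [Ga³⁺(aq)]^2 / [Hg²⁺(aq)]^3.
Substituting the known concentrations and solving, log [Ga³⁺(aq)] = −3.111 and [Ga³⁺(aq)] = 0.00077 M.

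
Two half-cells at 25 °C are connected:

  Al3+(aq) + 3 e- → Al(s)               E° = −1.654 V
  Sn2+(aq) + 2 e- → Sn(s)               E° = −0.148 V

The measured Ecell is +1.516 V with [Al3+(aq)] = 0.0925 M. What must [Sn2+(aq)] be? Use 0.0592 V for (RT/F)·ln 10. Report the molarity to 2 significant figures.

With Sn²⁺/Sn at the cathode and Al³⁺/Al at the anode, E°cell = −0.148 − (−1.654) = +1.506 V (n = 6).
Since E = E° − (0.0592/n)·log Q, log Q = n(E° − E)/0.0592 = −1.014.
For 3 Sn2+(aq) + 2 Al(s) → 3 Sn(s) + 2 Al3+(aq), the reaction quotient is Q = [Al3+(aq)]^2 / [Sn2+(aq)]^3.
Isolating [Sn2+(aq)] in Q = 10^{−1.014} yields log [Sn2+(aq)] = −0.351, i.e. 0.45 M.

0.45 M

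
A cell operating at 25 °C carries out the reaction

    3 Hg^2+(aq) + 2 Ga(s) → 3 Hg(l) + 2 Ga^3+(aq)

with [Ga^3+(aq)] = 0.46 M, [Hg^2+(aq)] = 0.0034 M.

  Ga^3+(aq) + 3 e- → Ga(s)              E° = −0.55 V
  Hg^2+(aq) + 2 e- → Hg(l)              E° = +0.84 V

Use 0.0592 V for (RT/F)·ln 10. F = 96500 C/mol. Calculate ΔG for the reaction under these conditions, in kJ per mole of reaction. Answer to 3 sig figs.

−766 kJ/mol

With Hg²⁺/Hg reduced at the cathode, E°cell = +0.84 − (−0.55) = +1.39 V and n = 6.
The reaction quotient is [Ga^3+(aq)]^2 / [Hg^2+(aq)]^3 = 5.38×10^6; by Nernst, E = +1.39 − (0.0592/6)(6.731) = +1.3236 V.
Finally ΔG = −nFE = −(6)(96500 C/mol)(+1.3236 V) = −766 kJ/mol.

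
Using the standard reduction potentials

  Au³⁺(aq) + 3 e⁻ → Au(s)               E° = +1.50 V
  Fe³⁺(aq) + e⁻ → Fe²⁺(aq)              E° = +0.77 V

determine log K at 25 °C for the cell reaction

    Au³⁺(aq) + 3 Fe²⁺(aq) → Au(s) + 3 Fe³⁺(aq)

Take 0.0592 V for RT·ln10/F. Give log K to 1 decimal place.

log K = 37.0

The Au³⁺/Au couple is reduced (cathode); E°cell = +1.50 − (+0.77) = +0.73 V with n = 3.
At equilibrium E = 0, so log K = nE°cell / 0.0592 = (3)(+0.73) / 0.0592 = 37.0.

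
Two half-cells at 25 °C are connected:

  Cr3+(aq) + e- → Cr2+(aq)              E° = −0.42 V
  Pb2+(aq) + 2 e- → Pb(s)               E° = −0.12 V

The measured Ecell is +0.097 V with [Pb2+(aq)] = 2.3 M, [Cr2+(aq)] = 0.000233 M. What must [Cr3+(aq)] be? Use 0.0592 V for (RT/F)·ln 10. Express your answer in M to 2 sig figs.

The Pb²⁺/Pb couple has the larger reduction potential, so it is the cathode: E°cell = −0.12 − (−0.42) = +0.30 V and n = 2.
Since E = E° − (0.0592/n)·log Q, log Q = n(E° − E)/0.0592 = 6.858.
The balanced reaction is Pb2+(aq) + 2 Cr2+(aq) → Pb(s) + 2 Cr3+(aq), so Q = [Cr3+(aq)]^2 / ([Pb2+(aq)]·[Cr2+(aq)]^2).
Isolating [Cr3+(aq)] in Q = 10^{6.858} yields log [Cr3+(aq)] = −0.023, i.e. 0.95 M.

0.95 M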